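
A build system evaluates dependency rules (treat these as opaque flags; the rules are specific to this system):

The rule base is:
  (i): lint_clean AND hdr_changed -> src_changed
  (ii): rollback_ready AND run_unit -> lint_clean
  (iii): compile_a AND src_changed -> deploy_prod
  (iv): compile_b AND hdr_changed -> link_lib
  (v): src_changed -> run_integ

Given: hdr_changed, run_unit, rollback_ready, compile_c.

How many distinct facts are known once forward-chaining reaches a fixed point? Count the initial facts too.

Round 1: (ii) [rollback_ready AND run_unit -> lint_clean]. New: lint_clean.
Round 2: (i) [lint_clean AND hdr_changed -> src_changed]. New: src_changed.
Round 3: (v) [src_changed -> run_integ]. New: run_integ.
Closure: {compile_c, hdr_changed, lint_clean, rollback_ready, run_integ, run_unit, src_changed} — 7 facts.

7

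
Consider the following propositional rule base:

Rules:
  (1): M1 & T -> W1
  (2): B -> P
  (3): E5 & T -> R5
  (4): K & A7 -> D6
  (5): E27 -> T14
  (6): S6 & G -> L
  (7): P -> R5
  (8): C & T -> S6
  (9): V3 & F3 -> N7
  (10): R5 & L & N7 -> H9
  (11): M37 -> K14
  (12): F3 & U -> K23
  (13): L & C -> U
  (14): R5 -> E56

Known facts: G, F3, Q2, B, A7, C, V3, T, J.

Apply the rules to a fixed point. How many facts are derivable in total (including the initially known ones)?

18

Round 1 — (2), (8), (9), derive P, S6, N7.
Round 2 — (6), (7), derive L, R5.
Round 3 — (10), (13), (14), derive H9, U, E56.
Round 4 — (12), derive K23.
Closure: {A7, B, C, E56, F3, G, H9, J, K23, L, N7, P, Q2, R5, S6, T, U, V3} — 18 facts.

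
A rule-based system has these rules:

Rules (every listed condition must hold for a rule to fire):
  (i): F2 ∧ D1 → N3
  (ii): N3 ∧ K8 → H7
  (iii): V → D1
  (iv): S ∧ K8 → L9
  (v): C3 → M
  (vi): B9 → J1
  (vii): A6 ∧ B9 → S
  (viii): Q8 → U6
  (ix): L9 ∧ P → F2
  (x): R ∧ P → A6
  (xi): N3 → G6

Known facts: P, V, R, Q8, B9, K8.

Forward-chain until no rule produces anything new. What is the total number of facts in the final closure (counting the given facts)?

Round 1: (iii) [V → D1]; (vi) [B9 → J1]; (viii) [Q8 → U6]; (x) [R ∧ P → A6]. Adds D1, J1, U6, A6.
Round 2: (vii) [A6 ∧ B9 → S]. Adds S.
Round 3: (iv) [S ∧ K8 → L9]. Adds L9.
Round 4: (ix) [L9 ∧ P → F2]. Adds F2.
Round 5: (i) [F2 ∧ D1 → N3]. Adds N3.
Round 6: (ii) [N3 ∧ K8 → H7]; (xi) [N3 → G6]. Adds H7, G6.
Closure: {A6, B9, D1, F2, G6, H7, J1, K8, L9, N3, P, Q8, R, S, U6, V} — 16 facts.

16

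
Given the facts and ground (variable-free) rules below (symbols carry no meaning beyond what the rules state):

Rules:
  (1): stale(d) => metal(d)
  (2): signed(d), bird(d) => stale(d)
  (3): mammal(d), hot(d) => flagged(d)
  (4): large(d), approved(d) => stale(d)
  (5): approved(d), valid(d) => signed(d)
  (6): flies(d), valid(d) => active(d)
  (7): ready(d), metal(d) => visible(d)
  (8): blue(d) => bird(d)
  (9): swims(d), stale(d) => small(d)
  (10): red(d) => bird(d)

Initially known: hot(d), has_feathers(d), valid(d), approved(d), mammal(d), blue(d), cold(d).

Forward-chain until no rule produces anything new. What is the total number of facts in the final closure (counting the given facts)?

Round 1 fires (3), (5), (8), giving flagged(d), signed(d), bird(d).
Round 2 fires (2), giving stale(d).
Round 3 fires (1), giving metal(d).
Closure: {approved(d), bird(d), blue(d), cold(d), flagged(d), has_feathers(d), hot(d), mammal(d), metal(d), signed(d), stale(d), valid(d)} — 12 facts.

12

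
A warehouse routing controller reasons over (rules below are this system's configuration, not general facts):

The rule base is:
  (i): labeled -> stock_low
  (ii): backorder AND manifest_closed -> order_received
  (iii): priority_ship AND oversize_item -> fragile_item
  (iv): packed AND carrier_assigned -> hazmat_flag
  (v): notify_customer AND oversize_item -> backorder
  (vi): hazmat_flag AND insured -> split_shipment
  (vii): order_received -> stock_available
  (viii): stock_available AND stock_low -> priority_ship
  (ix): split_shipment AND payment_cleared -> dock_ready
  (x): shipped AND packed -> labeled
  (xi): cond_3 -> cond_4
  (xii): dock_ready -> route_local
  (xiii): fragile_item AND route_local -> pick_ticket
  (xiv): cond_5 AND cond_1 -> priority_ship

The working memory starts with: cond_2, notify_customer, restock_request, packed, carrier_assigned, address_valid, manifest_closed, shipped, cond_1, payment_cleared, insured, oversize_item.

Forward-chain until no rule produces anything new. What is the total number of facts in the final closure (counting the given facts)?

Round 1 fires (iv), (v), (x), giving hazmat_flag, backorder, labeled.
Round 2 fires (i), (ii), (vi), giving stock_low, order_received, split_shipment.
Round 3 fires (vii), (ix), giving stock_available, dock_ready.
Round 4 fires (viii), (xii), giving priority_ship, route_local.
Round 5 fires (iii), giving fragile_item.
Round 6 fires (xiii), giving pick_ticket.
Closure: {address_valid, backorder, carrier_assigned, cond_1, cond_2, dock_ready, fragile_item, hazmat_flag, insured, labeled, manifest_closed, notify_customer, order_received, oversize_item, packed, payment_cleared, pick_ticket, priority_ship, restock_request, route_local, shipped, split_shipment, stock_available, stock_low} — 24 facts.

24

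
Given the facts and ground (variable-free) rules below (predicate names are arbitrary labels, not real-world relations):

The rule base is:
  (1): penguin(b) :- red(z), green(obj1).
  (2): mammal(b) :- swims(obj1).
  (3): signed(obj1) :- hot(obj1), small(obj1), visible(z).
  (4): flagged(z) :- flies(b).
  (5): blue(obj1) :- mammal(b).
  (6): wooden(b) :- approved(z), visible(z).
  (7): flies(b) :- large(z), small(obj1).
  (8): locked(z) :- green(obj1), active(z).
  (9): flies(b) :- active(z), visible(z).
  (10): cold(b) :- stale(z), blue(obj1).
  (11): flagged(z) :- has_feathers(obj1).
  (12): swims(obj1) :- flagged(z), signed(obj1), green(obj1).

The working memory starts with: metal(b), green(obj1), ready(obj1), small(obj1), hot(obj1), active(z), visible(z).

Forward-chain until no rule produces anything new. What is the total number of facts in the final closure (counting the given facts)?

14

[1] (3) [signed(obj1) :- hot(obj1), small(obj1), visible(z).]; (8) [locked(z) :- green(obj1), active(z).]; (9) [flies(b) :- active(z), visible(z).]. ⇒ new: signed(obj1), locked(z), flies(b).
[2] (4) [flagged(z) :- flies(b).]. ⇒ new: flagged(z).
[3] (12) [swims(obj1) :- flagged(z), signed(obj1), green(obj1).]. ⇒ new: swims(obj1).
[4] (2) [mammal(b) :- swims(obj1).]. ⇒ new: mammal(b).
[5] (5) [blue(obj1) :- mammal(b).]. ⇒ new: blue(obj1).
Closure: {active(z), blue(obj1), flagged(z), flies(b), green(obj1), hot(obj1), locked(z), mammal(b), metal(b), ready(obj1), signed(obj1), small(obj1), swims(obj1), visible(z)} — 14 facts.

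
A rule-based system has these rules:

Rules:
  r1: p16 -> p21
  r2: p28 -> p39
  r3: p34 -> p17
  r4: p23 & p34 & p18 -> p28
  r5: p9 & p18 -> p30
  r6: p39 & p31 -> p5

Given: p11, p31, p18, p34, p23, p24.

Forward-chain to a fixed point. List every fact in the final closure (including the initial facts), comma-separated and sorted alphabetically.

p11, p17, p18, p23, p24, p28, p31, p34, p39, p5

Round 1: r3 [p34 -> p17]; r4 [p23 & p34 & p18 -> p28]. Adds p17, p28.
Round 2: r2 [p28 -> p39]. Adds p39.
Round 3: r6 [p39 & p31 -> p5]. Adds p5.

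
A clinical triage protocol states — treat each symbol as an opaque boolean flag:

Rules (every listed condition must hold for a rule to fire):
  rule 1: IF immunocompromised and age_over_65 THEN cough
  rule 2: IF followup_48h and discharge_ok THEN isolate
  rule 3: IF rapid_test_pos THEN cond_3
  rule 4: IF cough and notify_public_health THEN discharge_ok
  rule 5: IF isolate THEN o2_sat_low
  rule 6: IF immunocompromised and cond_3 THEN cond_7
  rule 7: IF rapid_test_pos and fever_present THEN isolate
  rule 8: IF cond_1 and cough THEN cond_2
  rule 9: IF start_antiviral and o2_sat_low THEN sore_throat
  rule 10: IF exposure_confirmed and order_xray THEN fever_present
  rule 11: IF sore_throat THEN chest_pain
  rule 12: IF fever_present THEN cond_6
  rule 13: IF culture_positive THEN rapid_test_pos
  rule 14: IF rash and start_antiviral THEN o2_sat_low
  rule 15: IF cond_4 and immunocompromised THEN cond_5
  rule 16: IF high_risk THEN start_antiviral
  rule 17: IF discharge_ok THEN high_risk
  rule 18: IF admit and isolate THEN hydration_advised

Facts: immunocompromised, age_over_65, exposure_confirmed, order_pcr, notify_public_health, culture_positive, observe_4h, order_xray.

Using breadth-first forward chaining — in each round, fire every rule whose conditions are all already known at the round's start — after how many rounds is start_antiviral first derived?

4

Round 1 — rule 1, rule 10, rule 13, derive cough, fever_present, rapid_test_pos.
Round 2 — rule 3, rule 4, rule 7, rule 12, derive cond_3, discharge_ok, isolate, cond_6.
Round 3 — rule 5, rule 6, rule 17, derive o2_sat_low, cond_7, high_risk.
Round 4 — rule 16, derive start_antiviral.
start_antiviral first appears in round 4.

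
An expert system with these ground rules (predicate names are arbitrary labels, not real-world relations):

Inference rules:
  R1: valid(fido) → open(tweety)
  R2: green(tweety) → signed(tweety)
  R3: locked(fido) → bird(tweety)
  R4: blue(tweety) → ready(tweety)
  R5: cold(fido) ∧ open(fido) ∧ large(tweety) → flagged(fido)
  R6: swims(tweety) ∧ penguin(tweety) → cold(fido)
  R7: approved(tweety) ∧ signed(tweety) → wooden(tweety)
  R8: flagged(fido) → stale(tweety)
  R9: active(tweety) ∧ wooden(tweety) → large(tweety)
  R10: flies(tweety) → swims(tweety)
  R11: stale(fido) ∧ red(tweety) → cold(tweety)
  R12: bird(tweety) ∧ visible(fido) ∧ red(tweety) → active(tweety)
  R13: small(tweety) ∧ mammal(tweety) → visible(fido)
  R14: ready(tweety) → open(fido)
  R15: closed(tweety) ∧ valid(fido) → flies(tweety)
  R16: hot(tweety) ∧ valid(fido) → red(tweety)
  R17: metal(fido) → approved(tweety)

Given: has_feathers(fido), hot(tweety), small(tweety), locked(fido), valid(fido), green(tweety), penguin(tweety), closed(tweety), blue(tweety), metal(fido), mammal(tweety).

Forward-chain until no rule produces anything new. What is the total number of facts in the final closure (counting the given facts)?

Round 1: R1 [valid(fido) → open(tweety)]; R2 [green(tweety) → signed(tweety)]; R3 [locked(fido) → bird(tweety)]; R4 [blue(tweety) → ready(tweety)]; R13 [small(tweety) ∧ mammal(tweety) → visible(fido)]; R15 [closed(tweety) ∧ valid(fido) → flies(tweety)]; R16 [hot(tweety) ∧ valid(fido) → red(tweety)]; R17 [metal(fido) → approved(tweety)]. New: open(tweety), signed(tweety), bird(tweety), ready(tweety), visible(fido), flies(tweety), red(tweety), approved(tweety).
Round 2: R7 [approved(tweety) ∧ signed(tweety) → wooden(tweety)]; R10 [flies(tweety) → swims(tweety)]; R12 [bird(tweety) ∧ visible(fido) ∧ red(tweety) → active(tweety)]; R14 [ready(tweety) → open(fido)]. New: wooden(tweety), swims(tweety), active(tweety), open(fido).
Round 3: R6 [swims(tweety) ∧ penguin(tweety) → cold(fido)]; R9 [active(tweety) ∧ wooden(tweety) → large(tweety)]. New: cold(fido), large(tweety).
Round 4: R5 [cold(fido) ∧ open(fido) ∧ large(tweety) → flagged(fido)]. New: flagged(fido).
Round 5: R8 [flagged(fido) → stale(tweety)]. New: stale(tweety).
Closure: {active(tweety), approved(tweety), bird(tweety), blue(tweety), closed(tweety), cold(fido), flagged(fido), flies(tweety), green(tweety), has_feathers(fido), hot(tweety), large(tweety), locked(fido), mammal(tweety), metal(fido), open(fido), open(tweety), penguin(tweety), ready(tweety), red(tweety), signed(tweety), small(tweety), stale(tweety), swims(tweety), valid(fido), visible(fido), wooden(tweety)} — 27 facts.

27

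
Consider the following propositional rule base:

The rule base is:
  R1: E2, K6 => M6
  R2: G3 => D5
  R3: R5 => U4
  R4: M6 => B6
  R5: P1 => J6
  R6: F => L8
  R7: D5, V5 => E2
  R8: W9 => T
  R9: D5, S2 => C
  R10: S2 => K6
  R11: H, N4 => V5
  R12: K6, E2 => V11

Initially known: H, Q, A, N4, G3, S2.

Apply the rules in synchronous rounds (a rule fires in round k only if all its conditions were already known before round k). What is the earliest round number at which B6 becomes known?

[1] R2 [G3 => D5]; R10 [S2 => K6]; R11 [H, N4 => V5]. ⇒ new: D5, K6, V5.
[2] R7 [D5, V5 => E2]; R9 [D5, S2 => C]. ⇒ new: E2, C.
[3] R1 [E2, K6 => M6]; R12 [K6, E2 => V11]. ⇒ new: M6, V11.
[4] R4 [M6 => B6]. ⇒ new: B6.
B6 first appears in round 4.

4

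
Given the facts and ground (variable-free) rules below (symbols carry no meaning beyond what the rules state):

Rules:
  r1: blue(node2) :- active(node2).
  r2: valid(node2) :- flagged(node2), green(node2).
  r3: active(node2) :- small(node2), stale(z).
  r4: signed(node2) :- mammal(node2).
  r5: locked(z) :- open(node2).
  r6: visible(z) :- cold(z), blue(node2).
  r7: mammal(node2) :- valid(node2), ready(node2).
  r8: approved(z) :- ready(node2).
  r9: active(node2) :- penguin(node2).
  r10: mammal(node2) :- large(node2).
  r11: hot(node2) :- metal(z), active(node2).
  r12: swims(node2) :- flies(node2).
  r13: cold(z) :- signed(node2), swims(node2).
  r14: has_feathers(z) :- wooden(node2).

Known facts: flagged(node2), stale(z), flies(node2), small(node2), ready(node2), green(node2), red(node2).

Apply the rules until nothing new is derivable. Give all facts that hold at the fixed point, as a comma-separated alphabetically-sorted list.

Round 1: r2 [valid(node2) :- flagged(node2), green(node2).]; r3 [active(node2) :- small(node2), stale(z).]; r8 [approved(z) :- ready(node2).]; r12 [swims(node2) :- flies(node2).]. New: valid(node2), active(node2), approved(z), swims(node2).
Round 2: r1 [blue(node2) :- active(node2).]; r7 [mammal(node2) :- valid(node2), ready(node2).]. New: blue(node2), mammal(node2).
Round 3: r4 [signed(node2) :- mammal(node2).]. New: signed(node2).
Round 4: r13 [cold(z) :- signed(node2), swims(node2).]. New: cold(z).
Round 5: r6 [visible(z) :- cold(z), blue(node2).]. New: visible(z).

active(node2), approved(z), blue(node2), cold(z), flagged(node2), flies(node2), green(node2), mammal(node2), ready(node2), red(node2), signed(node2), small(node2), stale(z), swims(node2), valid(node2), visible(z)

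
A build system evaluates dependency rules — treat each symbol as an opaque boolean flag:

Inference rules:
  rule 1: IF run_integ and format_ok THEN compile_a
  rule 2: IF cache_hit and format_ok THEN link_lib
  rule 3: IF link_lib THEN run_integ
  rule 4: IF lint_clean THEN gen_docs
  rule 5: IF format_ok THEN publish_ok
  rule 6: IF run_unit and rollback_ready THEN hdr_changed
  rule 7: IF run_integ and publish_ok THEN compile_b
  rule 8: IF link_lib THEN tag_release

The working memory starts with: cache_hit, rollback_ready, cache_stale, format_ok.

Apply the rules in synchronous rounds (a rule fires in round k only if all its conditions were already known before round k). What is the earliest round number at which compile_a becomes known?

3

Round 1 — rule 2, rule 5, derive link_lib, publish_ok.
Round 2 — rule 3, rule 8, derive run_integ, tag_release.
Round 3 — rule 1, rule 7, derive compile_a, compile_b.
compile_a first appears in round 3.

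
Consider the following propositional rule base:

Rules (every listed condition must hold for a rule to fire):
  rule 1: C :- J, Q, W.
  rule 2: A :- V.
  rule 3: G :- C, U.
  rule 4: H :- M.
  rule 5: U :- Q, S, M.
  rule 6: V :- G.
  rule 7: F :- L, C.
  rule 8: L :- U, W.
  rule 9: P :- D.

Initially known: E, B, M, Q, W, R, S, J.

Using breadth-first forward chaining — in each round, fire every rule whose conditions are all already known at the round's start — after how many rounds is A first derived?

4

Round 1 — rule 1, rule 4, rule 5, derive C, H, U.
Round 2 — rule 3, rule 8, derive G, L.
Round 3 — rule 6, rule 7, derive V, F.
Round 4 — rule 2, derive A.
A first appears in round 4.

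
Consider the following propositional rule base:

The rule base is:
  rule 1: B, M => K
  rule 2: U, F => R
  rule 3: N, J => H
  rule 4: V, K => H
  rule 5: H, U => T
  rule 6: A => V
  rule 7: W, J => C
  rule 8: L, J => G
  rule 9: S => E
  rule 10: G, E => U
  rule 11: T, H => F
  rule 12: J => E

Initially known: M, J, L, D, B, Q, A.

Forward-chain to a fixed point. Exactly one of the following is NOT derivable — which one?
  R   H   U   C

Round 1: rule 1 [B, M => K]; rule 6 [A => V]; rule 8 [L, J => G]; rule 12 [J => E]. Adds K, V, G, E.
Round 2: rule 4 [V, K => H]; rule 10 [G, E => U]. Adds H, U.
Round 3: rule 5 [H, U => T]. Adds T.
Round 4: rule 11 [T, H => F]. Adds F.
Round 5: rule 2 [U, F => R]. Adds R.
Derived: R (round 5), H (round 2), U (round 2). C never appears in any round.

C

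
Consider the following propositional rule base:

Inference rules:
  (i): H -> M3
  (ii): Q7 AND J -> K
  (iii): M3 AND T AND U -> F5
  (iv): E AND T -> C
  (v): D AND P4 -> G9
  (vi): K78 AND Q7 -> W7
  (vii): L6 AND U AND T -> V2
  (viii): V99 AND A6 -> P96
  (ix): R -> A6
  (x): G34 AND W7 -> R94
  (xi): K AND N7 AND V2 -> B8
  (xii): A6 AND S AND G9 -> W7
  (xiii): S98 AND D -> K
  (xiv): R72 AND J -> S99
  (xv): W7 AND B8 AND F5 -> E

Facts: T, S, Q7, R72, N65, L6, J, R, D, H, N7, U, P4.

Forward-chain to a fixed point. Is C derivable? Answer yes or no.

yes

[1] (i) [H -> M3]; (ii) [Q7 AND J -> K]; (v) [D AND P4 -> G9]; (vii) [L6 AND U AND T -> V2]; (ix) [R -> A6]; (xiv) [R72 AND J -> S99]. ⇒ new: M3, K, G9, V2, A6, S99.
[2] (iii) [M3 AND T AND U -> F5]; (xi) [K AND N7 AND V2 -> B8]; (xii) [A6 AND S AND G9 -> W7]. ⇒ new: F5, B8, W7.
[3] (xv) [W7 AND B8 AND F5 -> E]. ⇒ new: E.
[4] (iv) [E AND T -> C]. ⇒ new: C.
C appears in round 4, so it is derivable.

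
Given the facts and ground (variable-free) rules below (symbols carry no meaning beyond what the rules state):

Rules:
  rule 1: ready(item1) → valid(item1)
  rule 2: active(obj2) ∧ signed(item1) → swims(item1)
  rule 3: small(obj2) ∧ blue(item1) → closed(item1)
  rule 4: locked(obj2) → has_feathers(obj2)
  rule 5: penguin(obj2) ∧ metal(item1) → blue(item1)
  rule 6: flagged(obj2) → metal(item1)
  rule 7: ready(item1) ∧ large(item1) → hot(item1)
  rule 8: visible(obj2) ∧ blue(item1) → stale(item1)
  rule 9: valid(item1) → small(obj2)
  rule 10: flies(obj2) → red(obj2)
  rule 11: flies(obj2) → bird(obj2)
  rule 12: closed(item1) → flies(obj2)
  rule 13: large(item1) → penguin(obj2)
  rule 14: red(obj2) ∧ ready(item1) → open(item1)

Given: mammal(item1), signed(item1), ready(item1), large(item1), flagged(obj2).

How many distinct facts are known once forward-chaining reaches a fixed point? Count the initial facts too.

Round 1 — rule 1, rule 6, rule 7, rule 13, derive valid(item1), metal(item1), hot(item1), penguin(obj2).
Round 2 — rule 5, rule 9, derive blue(item1), small(obj2).
Round 3 — rule 3, derive closed(item1).
Round 4 — rule 12, derive flies(obj2).
Round 5 — rule 10, rule 11, derive red(obj2), bird(obj2).
Round 6 — rule 14, derive open(item1).
Closure: {bird(obj2), blue(item1), closed(item1), flagged(obj2), flies(obj2), hot(item1), large(item1), mammal(item1), metal(item1), open(item1), penguin(obj2), ready(item1), red(obj2), signed(item1), small(obj2), valid(item1)} — 16 facts.

16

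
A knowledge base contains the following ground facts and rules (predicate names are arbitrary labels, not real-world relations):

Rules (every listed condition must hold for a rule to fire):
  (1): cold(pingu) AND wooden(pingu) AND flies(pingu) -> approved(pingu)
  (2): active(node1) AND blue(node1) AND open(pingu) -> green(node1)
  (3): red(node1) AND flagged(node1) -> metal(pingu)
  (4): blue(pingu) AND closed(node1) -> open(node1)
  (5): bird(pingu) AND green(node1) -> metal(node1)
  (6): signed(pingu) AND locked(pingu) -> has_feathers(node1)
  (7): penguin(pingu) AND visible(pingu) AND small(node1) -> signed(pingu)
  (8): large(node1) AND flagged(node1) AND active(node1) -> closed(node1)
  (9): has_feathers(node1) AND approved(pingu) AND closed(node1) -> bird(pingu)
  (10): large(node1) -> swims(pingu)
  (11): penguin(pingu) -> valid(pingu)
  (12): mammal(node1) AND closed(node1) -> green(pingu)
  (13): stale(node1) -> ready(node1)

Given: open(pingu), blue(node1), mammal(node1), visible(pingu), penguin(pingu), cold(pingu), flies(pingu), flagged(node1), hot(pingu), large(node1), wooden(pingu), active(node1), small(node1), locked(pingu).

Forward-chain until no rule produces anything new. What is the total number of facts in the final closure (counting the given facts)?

24

[1] (1) [cold(pingu) AND wooden(pingu) AND flies(pingu) -> approved(pingu)]; (2) [active(node1) AND blue(node1) AND open(pingu) -> green(node1)]; (7) [penguin(pingu) AND visible(pingu) AND small(node1) -> signed(pingu)]; (8) [large(node1) AND flagged(node1) AND active(node1) -> closed(node1)]; (10) [large(node1) -> swims(pingu)]; (11) [penguin(pingu) -> valid(pingu)]. ⇒ new: approved(pingu), green(node1), signed(pingu), closed(node1), swims(pingu), valid(pingu).
[2] (6) [signed(pingu) AND locked(pingu) -> has_feathers(node1)]; (12) [mammal(node1) AND closed(node1) -> green(pingu)]. ⇒ new: has_feathers(node1), green(pingu).
[3] (9) [has_feathers(node1) AND approved(pingu) AND closed(node1) -> bird(pingu)]. ⇒ new: bird(pingu).
[4] (5) [bird(pingu) AND green(node1) -> metal(node1)]. ⇒ new: metal(node1).
Closure: {active(node1), approved(pingu), bird(pingu), blue(node1), closed(node1), cold(pingu), flagged(node1), flies(pingu), green(node1), green(pingu), has_feathers(node1), hot(pingu), large(node1), locked(pingu), mammal(node1), metal(node1), open(pingu), penguin(pingu), signed(pingu), small(node1), swims(pingu), valid(pingu), visible(pingu), wooden(pingu)} — 24 facts.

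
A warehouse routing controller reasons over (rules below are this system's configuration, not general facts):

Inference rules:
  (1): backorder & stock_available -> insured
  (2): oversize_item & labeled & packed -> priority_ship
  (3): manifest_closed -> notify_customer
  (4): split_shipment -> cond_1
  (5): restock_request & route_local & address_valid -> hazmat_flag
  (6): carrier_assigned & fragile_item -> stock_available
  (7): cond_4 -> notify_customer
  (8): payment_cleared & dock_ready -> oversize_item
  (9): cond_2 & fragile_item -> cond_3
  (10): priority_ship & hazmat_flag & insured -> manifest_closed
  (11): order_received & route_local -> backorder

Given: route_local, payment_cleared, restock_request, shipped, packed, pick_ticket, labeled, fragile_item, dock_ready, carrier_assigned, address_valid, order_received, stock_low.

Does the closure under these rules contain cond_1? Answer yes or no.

Round 1: (5) [restock_request & route_local & address_valid -> hazmat_flag]; (6) [carrier_assigned & fragile_item -> stock_available]; (8) [payment_cleared & dock_ready -> oversize_item]; (11) [order_received & route_local -> backorder]. Adds hazmat_flag, stock_available, oversize_item, backorder.
Round 2: (1) [backorder & stock_available -> insured]; (2) [oversize_item & labeled & packed -> priority_ship]. Adds insured, priority_ship.
Round 3: (10) [priority_ship & hazmat_flag & insured -> manifest_closed]. Adds manifest_closed.
Round 4: (3) [manifest_closed -> notify_customer]. Adds notify_customer.
Fixed point reached. cond_1 is concluded only by (4); (4) needs split_shipment (never derived).

no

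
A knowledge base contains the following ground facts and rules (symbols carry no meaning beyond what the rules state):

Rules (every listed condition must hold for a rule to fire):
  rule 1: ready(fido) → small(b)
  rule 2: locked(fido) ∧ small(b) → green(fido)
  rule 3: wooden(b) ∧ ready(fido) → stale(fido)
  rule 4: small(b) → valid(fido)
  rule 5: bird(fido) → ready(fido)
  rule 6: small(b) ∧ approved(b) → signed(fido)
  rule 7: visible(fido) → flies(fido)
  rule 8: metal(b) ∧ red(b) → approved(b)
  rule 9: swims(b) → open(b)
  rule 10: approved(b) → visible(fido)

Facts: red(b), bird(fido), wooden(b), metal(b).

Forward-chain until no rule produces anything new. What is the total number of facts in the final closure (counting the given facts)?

12

Round 1: rule 5 [bird(fido) → ready(fido)]; rule 8 [metal(b) ∧ red(b) → approved(b)]. Adds ready(fido), approved(b).
Round 2: rule 1 [ready(fido) → small(b)]; rule 3 [wooden(b) ∧ ready(fido) → stale(fido)]; rule 10 [approved(b) → visible(fido)]. Adds small(b), stale(fido), visible(fido).
Round 3: rule 4 [small(b) → valid(fido)]; rule 6 [small(b) ∧ approved(b) → signed(fido)]; rule 7 [visible(fido) → flies(fido)]. Adds valid(fido), signed(fido), flies(fido).
Closure: {approved(b), bird(fido), flies(fido), metal(b), ready(fido), red(b), signed(fido), small(b), stale(fido), valid(fido), visible(fido), wooden(b)} — 12 facts.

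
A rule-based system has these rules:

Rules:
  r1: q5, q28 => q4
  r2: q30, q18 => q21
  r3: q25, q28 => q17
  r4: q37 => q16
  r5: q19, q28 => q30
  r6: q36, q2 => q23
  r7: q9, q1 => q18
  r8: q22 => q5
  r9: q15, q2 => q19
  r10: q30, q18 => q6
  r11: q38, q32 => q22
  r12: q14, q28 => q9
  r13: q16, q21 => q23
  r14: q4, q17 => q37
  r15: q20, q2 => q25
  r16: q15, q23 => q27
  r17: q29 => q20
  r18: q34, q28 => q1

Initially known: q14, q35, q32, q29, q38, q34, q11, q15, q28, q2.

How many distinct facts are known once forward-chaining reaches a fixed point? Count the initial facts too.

27

Round 1: r9 [q15, q2 => q19]; r11 [q38, q32 => q22]; r12 [q14, q28 => q9]; r17 [q29 => q20]; r18 [q34, q28 => q1]. New: q19, q22, q9, q20, q1.
Round 2: r5 [q19, q28 => q30]; r7 [q9, q1 => q18]; r8 [q22 => q5]; r15 [q20, q2 => q25]. New: q30, q18, q5, q25.
Round 3: r1 [q5, q28 => q4]; r2 [q30, q18 => q21]; r3 [q25, q28 => q17]; r10 [q30, q18 => q6]. New: q4, q21, q17, q6.
Round 4: r14 [q4, q17 => q37]. New: q37.
Round 5: r4 [q37 => q16]. New: q16.
Round 6: r13 [q16, q21 => q23]. New: q23.
Round 7: r16 [q15, q23 => q27]. New: q27.
Closure: {q1, q11, q14, q15, q16, q17, q18, q19, q2, q20, q21, q22, q23, q25, q27, q28, q29, q30, q32, q34, q35, q37, q38, q4, q5, q6, q9} — 27 facts.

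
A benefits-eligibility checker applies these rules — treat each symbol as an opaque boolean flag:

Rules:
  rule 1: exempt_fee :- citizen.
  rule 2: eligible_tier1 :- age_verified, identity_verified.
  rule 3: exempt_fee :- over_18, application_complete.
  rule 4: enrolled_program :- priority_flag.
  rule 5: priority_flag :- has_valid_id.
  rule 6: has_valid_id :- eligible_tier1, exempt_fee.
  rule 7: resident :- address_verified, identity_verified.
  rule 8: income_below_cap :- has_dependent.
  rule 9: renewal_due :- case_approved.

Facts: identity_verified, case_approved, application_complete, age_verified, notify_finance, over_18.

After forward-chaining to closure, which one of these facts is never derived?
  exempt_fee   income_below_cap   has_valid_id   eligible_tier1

Round 1 fires rule 2, rule 3, rule 9, giving eligible_tier1, exempt_fee, renewal_due.
Round 2 fires rule 6, giving has_valid_id.
Round 3 fires rule 5, giving priority_flag.
Round 4 fires rule 4, giving enrolled_program.
Derived: exempt_fee (round 1), eligible_tier1 (round 1), has_valid_id (round 2). income_below_cap never appears in any round.

income_below_cap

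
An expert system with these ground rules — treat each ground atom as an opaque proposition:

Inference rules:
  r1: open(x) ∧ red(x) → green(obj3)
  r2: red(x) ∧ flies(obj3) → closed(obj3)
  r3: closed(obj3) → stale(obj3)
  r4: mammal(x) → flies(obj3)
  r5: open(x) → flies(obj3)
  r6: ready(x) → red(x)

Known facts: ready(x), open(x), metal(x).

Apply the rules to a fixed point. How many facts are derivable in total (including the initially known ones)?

8

Round 1: r5 [open(x) → flies(obj3)]; r6 [ready(x) → red(x)]. Adds flies(obj3), red(x).
Round 2: r1 [open(x) ∧ red(x) → green(obj3)]; r2 [red(x) ∧ flies(obj3) → closed(obj3)]. Adds green(obj3), closed(obj3).
Round 3: r3 [closed(obj3) → stale(obj3)]. Adds stale(obj3).
Closure: {closed(obj3), flies(obj3), green(obj3), metal(x), open(x), ready(x), red(x), stale(obj3)} — 8 facts.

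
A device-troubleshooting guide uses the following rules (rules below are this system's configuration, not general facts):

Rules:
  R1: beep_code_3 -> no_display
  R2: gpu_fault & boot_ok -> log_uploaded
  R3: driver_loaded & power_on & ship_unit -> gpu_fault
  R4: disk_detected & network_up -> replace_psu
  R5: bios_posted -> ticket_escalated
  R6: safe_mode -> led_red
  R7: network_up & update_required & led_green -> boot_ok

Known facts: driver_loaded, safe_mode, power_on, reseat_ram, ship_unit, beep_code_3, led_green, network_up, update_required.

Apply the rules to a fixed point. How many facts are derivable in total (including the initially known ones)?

Round 1: R1 [beep_code_3 -> no_display]; R3 [driver_loaded & power_on & ship_unit -> gpu_fault]; R6 [safe_mode -> led_red]; R7 [network_up & update_required & led_green -> boot_ok]. Adds no_display, gpu_fault, led_red, boot_ok.
Round 2: R2 [gpu_fault & boot_ok -> log_uploaded]. Adds log_uploaded.
Closure: {beep_code_3, boot_ok, driver_loaded, gpu_fault, led_green, led_red, log_uploaded, network_up, no_display, power_on, reseat_ram, safe_mode, ship_unit, update_required} — 14 facts.

14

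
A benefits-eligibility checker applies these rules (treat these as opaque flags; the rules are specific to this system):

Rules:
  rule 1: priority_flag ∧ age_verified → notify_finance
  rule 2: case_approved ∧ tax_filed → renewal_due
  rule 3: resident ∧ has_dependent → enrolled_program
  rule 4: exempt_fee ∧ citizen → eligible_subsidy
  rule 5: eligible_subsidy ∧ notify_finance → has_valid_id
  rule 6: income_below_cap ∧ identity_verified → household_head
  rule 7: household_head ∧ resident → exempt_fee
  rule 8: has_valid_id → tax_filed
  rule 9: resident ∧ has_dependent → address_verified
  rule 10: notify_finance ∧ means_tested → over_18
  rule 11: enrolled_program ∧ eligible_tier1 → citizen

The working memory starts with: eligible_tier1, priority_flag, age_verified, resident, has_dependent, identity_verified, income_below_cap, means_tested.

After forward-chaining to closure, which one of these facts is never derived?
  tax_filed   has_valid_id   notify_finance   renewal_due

renewal_due

Round 1 fires rule 1, rule 3, rule 6, rule 9, giving notify_finance, enrolled_program, household_head, address_verified.
Round 2 fires rule 7, rule 10, rule 11, giving exempt_fee, over_18, citizen.
Round 3 fires rule 4, giving eligible_subsidy.
Round 4 fires rule 5, giving has_valid_id.
Round 5 fires rule 8, giving tax_filed.
Derived: has_valid_id (round 4), tax_filed (round 5), notify_finance (round 1). renewal_due never appears in any round.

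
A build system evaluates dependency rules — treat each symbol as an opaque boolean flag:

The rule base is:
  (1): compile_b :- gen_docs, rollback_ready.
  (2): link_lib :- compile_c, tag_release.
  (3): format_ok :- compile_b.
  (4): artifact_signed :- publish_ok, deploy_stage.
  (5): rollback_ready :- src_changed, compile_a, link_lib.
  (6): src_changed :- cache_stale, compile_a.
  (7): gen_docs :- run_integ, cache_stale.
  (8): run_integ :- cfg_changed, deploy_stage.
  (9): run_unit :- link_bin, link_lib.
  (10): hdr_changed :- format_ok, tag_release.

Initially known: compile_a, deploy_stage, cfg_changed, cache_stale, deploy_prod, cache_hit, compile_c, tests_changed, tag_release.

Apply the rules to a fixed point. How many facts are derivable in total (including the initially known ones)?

Round 1 fires (2), (6), (8), giving link_lib, src_changed, run_integ.
Round 2 fires (5), (7), giving rollback_ready, gen_docs.
Round 3 fires (1), giving compile_b.
Round 4 fires (3), giving format_ok.
Round 5 fires (10), giving hdr_changed.
Closure: {cache_hit, cache_stale, cfg_changed, compile_a, compile_b, compile_c, deploy_prod, deploy_stage, format_ok, gen_docs, hdr_changed, link_lib, rollback_ready, run_integ, src_changed, tag_release, tests_changed} — 17 facts.

17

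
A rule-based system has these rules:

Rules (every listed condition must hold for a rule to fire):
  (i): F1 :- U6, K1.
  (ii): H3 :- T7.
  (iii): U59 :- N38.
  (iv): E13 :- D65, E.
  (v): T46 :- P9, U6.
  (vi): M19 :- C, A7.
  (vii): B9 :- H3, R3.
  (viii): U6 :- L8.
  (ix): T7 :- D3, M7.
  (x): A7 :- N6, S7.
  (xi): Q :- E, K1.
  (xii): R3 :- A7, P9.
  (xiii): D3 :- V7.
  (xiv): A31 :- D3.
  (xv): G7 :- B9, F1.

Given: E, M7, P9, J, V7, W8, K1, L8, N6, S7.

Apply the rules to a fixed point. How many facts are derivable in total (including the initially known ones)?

22

Round 1 — (viii), (x), (xi), (xiii), derive U6, A7, Q, D3.
Round 2 — (i), (v), (ix), (xii), (xiv), derive F1, T46, T7, R3, A31.
Round 3 — (ii), derive H3.
Round 4 — (vii), derive B9.
Round 5 — (xv), derive G7.
Closure: {A31, A7, B9, D3, E, F1, G7, H3, J, K1, L8, M7, N6, P9, Q, R3, S7, T46, T7, U6, V7, W8} — 22 facts.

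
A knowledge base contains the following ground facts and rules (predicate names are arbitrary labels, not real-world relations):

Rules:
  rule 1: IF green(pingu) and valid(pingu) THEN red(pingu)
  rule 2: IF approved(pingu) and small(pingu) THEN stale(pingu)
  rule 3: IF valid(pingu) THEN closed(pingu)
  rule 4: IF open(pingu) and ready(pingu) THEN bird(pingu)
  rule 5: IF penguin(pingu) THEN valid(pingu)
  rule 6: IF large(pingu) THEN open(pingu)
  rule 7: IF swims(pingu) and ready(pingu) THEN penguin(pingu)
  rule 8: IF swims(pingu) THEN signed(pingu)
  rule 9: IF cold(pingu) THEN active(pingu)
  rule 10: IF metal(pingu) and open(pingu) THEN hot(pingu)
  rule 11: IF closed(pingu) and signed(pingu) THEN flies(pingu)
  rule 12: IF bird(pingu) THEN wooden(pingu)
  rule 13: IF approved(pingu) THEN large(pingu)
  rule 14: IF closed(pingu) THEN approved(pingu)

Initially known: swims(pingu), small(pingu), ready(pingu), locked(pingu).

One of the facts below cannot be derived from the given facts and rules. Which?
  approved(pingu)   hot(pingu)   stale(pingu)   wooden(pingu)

hot(pingu)

Round 1: rule 7 [IF swims(pingu) and ready(pingu) THEN penguin(pingu)]; rule 8 [IF swims(pingu) THEN signed(pingu)]. Adds penguin(pingu), signed(pingu).
Round 2: rule 5 [IF penguin(pingu) THEN valid(pingu)]. Adds valid(pingu).
Round 3: rule 3 [IF valid(pingu) THEN closed(pingu)]. Adds closed(pingu).
Round 4: rule 11 [IF closed(pingu) and signed(pingu) THEN flies(pingu)]; rule 14 [IF closed(pingu) THEN approved(pingu)]. Adds flies(pingu), approved(pingu).
Round 5: rule 2 [IF approved(pingu) and small(pingu) THEN stale(pingu)]; rule 13 [IF approved(pingu) THEN large(pingu)]. Adds stale(pingu), large(pingu).
Round 6: rule 6 [IF large(pingu) THEN open(pingu)]. Adds open(pingu).
Round 7: rule 4 [IF open(pingu) and ready(pingu) THEN bird(pingu)]. Adds bird(pingu).
Round 8: rule 12 [IF bird(pingu) THEN wooden(pingu)]. Adds wooden(pingu).
Derived: approved(pingu) (round 4), wooden(pingu) (round 8), stale(pingu) (round 5). hot(pingu) never appears in any round.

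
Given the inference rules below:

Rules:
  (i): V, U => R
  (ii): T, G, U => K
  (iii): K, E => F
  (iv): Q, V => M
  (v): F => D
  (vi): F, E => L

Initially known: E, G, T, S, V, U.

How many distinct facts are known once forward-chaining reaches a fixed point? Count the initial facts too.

11

Round 1 — (i), (ii), derive R, K.
Round 2 — (iii), derive F.
Round 3 — (v), (vi), derive D, L.
Closure: {D, E, F, G, K, L, R, S, T, U, V} — 11 facts.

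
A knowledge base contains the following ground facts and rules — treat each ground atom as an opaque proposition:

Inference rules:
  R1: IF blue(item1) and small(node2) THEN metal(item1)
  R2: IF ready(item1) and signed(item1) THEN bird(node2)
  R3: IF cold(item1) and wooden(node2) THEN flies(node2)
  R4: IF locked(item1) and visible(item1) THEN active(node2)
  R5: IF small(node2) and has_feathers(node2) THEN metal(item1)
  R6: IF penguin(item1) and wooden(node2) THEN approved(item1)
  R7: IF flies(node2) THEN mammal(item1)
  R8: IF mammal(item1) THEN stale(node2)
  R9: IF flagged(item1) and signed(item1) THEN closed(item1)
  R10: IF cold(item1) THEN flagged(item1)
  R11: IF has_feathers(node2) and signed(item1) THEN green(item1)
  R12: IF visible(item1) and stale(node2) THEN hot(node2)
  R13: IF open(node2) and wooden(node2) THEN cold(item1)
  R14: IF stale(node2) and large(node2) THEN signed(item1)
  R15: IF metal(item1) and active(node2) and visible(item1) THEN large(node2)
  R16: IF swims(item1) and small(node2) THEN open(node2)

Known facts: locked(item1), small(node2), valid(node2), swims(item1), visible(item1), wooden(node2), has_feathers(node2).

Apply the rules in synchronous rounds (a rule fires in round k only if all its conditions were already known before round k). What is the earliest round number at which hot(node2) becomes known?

6

Round 1: R4 [IF locked(item1) and visible(item1) THEN active(node2)]; R5 [IF small(node2) and has_feathers(node2) THEN metal(item1)]; R16 [IF swims(item1) and small(node2) THEN open(node2)]. New: active(node2), metal(item1), open(node2).
Round 2: R13 [IF open(node2) and wooden(node2) THEN cold(item1)]; R15 [IF metal(item1) and active(node2) and visible(item1) THEN large(node2)]. New: cold(item1), large(node2).
Round 3: R3 [IF cold(item1) and wooden(node2) THEN flies(node2)]; R10 [IF cold(item1) THEN flagged(item1)]. New: flies(node2), flagged(item1).
Round 4: R7 [IF flies(node2) THEN mammal(item1)]. New: mammal(item1).
Round 5: R8 [IF mammal(item1) THEN stale(node2)]. New: stale(node2).
Round 6: R12 [IF visible(item1) and stale(node2) THEN hot(node2)]; R14 [IF stale(node2) and large(node2) THEN signed(item1)]. New: hot(node2), signed(item1).
hot(node2) first appears in round 6.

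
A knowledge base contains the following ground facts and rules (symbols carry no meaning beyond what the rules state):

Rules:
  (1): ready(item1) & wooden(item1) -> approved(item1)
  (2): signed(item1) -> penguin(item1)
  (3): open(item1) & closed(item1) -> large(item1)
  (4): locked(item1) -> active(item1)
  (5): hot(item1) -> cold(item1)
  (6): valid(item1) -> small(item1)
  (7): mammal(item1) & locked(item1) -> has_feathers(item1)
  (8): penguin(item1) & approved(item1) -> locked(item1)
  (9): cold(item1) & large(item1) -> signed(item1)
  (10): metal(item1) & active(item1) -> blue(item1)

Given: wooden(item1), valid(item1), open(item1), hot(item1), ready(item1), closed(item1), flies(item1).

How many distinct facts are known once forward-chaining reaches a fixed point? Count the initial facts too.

[1] (1) [ready(item1) & wooden(item1) -> approved(item1)]; (3) [open(item1) & closed(item1) -> large(item1)]; (5) [hot(item1) -> cold(item1)]; (6) [valid(item1) -> small(item1)]. ⇒ new: approved(item1), large(item1), cold(item1), small(item1).
[2] (9) [cold(item1) & large(item1) -> signed(item1)]. ⇒ new: signed(item1).
[3] (2) [signed(item1) -> penguin(item1)]. ⇒ new: penguin(item1).
[4] (8) [penguin(item1) & approved(item1) -> locked(item1)]. ⇒ new: locked(item1).
[5] (4) [locked(item1) -> active(item1)]. ⇒ new: active(item1).
Closure: {active(item1), approved(item1), closed(item1), cold(item1), flies(item1), hot(item1), large(item1), locked(item1), open(item1), penguin(item1), ready(item1), signed(item1), small(item1), valid(item1), wooden(item1)} — 15 facts.

15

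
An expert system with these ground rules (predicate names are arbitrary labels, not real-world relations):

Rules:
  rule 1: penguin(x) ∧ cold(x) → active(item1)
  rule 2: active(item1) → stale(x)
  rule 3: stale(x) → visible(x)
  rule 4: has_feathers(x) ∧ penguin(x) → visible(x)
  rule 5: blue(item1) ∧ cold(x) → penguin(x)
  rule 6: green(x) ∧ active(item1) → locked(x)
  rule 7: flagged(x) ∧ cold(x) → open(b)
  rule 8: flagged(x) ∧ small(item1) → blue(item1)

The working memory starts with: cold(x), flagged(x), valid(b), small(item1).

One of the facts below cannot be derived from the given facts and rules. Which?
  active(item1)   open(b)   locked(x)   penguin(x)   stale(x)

Round 1: rule 7 [flagged(x) ∧ cold(x) → open(b)]; rule 8 [flagged(x) ∧ small(item1) → blue(item1)]. New: open(b), blue(item1).
Round 2: rule 5 [blue(item1) ∧ cold(x) → penguin(x)]. New: penguin(x).
Round 3: rule 1 [penguin(x) ∧ cold(x) → active(item1)]. New: active(item1).
Round 4: rule 2 [active(item1) → stale(x)]. New: stale(x).
Round 5: rule 3 [stale(x) → visible(x)]. New: visible(x).
Derived: open(b) (round 1), active(item1) (round 3), penguin(x) (round 2), stale(x) (round 4). locked(x) never appears in any round.

locked(x)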